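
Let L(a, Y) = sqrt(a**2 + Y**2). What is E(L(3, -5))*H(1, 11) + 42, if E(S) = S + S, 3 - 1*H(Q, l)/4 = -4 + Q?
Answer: 42 + 48*sqrt(34) ≈ 321.89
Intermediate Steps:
L(a, Y) = sqrt(Y**2 + a**2)
H(Q, l) = 28 - 4*Q (H(Q, l) = 12 - 4*(-4 + Q) = 12 + (16 - 4*Q) = 28 - 4*Q)
E(S) = 2*S
E(L(3, -5))*H(1, 11) + 42 = (2*sqrt((-5)**2 + 3**2))*(28 - 4*1) + 42 = (2*sqrt(25 + 9))*(28 - 4) + 42 = (2*sqrt(34))*24 + 42 = 48*sqrt(34) + 42 = 42 + 48*sqrt(34)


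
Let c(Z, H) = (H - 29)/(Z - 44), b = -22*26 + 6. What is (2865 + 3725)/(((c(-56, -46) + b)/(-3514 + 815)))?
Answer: 71145640/2261 ≈ 31466.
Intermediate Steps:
b = -566 (b = -572 + 6 = -566)
c(Z, H) = (-29 + H)/(-44 + Z)
(2865 + 3725)/(((c(-56, -46) + b)/(-3514 + 815))) = (2865 + 3725)/((((-29 - 46)/(-44 - 56) - 566)/(-3514 + 815))) = 6590/(((-75/(-100) - 566)/(-2699))) = 6590/(((-1/100*(-75) - 566)*(-1/2699))) = 6590/(((¾ - 566)*(-1/2699))) = 6590/((-2261/4*(-1/2699))) = 6590/(2261/10796) = 6590*(10796/2261) = 71145640/2261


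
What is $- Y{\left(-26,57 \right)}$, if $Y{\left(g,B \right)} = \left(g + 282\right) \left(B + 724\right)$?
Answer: $-199936$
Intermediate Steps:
$Y{\left(g,B \right)} = \left(282 + g\right) \left(724 + B\right)$
$- Y{\left(-26,57 \right)} = - (204168 + 282 \cdot 57 + 724 \left(-26\right) + 57 \left(-26\right)) = - (204168 + 16074 - 18824 - 1482) = \left(-1\right) 199936 = -199936$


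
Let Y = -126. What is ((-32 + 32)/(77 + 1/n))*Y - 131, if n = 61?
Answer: -131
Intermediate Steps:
((-32 + 32)/(77 + 1/n))*Y - 131 = ((-32 + 32)/(77 + 1/61))*(-126) - 131 = (0/(77 + 1/61))*(-126) - 131 = (0/(4698/61))*(-126) - 131 = (0*(61/4698))*(-126) - 131 = 0*(-126) - 131 = 0 - 131 = -131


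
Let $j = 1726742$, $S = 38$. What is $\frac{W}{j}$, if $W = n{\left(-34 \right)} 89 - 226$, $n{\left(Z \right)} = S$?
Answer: $\frac{1578}{863371} \approx 0.0018277$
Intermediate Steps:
$n{\left(Z \right)} = 38$
$W = 3156$ ($W = 38 \cdot 89 - 226 = 3382 - 226 = 3156$)
$\frac{W}{j} = \frac{3156}{1726742} = 3156 \cdot \frac{1}{1726742} = \frac{1578}{863371}$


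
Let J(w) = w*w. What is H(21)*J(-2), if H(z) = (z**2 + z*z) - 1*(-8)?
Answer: 3560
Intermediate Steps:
J(w) = w**2
H(z) = 8 + 2*z**2 (H(z) = (z**2 + z**2) + 8 = 2*z**2 + 8 = 8 + 2*z**2)
H(21)*J(-2) = (8 + 2*21**2)*(-2)**2 = (8 + 2*441)*4 = (8 + 882)*4 = 890*4 = 3560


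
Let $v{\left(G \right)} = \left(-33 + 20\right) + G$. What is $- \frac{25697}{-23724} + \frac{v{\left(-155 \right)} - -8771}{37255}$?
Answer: $\frac{1161439307}{883837620} \approx 1.3141$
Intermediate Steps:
$v{\left(G \right)} = -13 + G$
$- \frac{25697}{-23724} + \frac{v{\left(-155 \right)} - -8771}{37255} = - \frac{25697}{-23724} + \frac{\left(-13 - 155\right) - -8771}{37255} = \left(-25697\right) \left(- \frac{1}{23724}\right) + \left(-168 + 8771\right) \frac{1}{37255} = \frac{25697}{23724} + 8603 \cdot \frac{1}{37255} = \frac{25697}{23724} + \frac{8603}{37255} = \frac{1161439307}{883837620}$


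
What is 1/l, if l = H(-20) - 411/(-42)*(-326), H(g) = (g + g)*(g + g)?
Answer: -7/11131 ≈ -0.00062887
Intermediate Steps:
H(g) = 4*g² (H(g) = (2*g)*(2*g) = 4*g²)
l = -11131/7 (l = 4*(-20)² - 411/(-42)*(-326) = 4*400 - 411*(-1/42)*(-326) = 1600 + (137/14)*(-326) = 1600 - 22331/7 = -11131/7 ≈ -1590.1)
1/l = 1/(-11131/7) = -7/11131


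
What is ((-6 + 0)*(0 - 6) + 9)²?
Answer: 2025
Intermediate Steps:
((-6 + 0)*(0 - 6) + 9)² = (-6*(-6) + 9)² = (36 + 9)² = 45² = 2025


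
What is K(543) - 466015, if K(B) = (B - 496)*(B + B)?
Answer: -414973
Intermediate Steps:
K(B) = 2*B*(-496 + B) (K(B) = (-496 + B)*(2*B) = 2*B*(-496 + B))
K(543) - 466015 = 2*543*(-496 + 543) - 466015 = 2*543*47 - 466015 = 51042 - 466015 = -414973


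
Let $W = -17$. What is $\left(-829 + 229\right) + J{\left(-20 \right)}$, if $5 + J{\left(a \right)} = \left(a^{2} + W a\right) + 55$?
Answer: $190$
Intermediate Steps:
$J{\left(a \right)} = 50 + a^{2} - 17 a$ ($J{\left(a \right)} = -5 + \left(\left(a^{2} - 17 a\right) + 55\right) = -5 + \left(55 + a^{2} - 17 a\right) = 50 + a^{2} - 17 a$)
$\left(-829 + 229\right) + J{\left(-20 \right)} = \left(-829 + 229\right) + \left(50 + \left(-20\right)^{2} - -340\right) = -600 + \left(50 + 400 + 340\right) = -600 + 790 = 190$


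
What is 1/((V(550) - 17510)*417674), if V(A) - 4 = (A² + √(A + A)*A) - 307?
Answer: 284687/33712113327264106 - 2750*√11/16856056663632053 ≈ 7.9036e-12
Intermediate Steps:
V(A) = -303 + A² + √2*A^(3/2) (V(A) = 4 + ((A² + √(A + A)*A) - 307) = 4 + ((A² + √(2*A)*A) - 307) = 4 + ((A² + (√2*√A)*A) - 307) = 4 + ((A² + √2*A^(3/2)) - 307) = 4 + (-307 + A² + √2*A^(3/2)) = -303 + A² + √2*A^(3/2))
1/((V(550) - 17510)*417674) = 1/(((-303 + 550² + √2*550^(3/2)) - 17510)*417674) = (1/417674)/((-303 + 302500 + √2*(2750*√22)) - 17510) = (1/417674)/((-303 + 302500 + 5500*√11) - 17510) = (1/417674)/((302197 + 5500*√11) - 17510) = (1/417674)/(284687 + 5500*√11) = 1/(417674*(284687 + 5500*√11))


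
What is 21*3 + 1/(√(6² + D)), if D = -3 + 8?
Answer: 63 + √41/41 ≈ 63.156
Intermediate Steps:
D = 5
21*3 + 1/(√(6² + D)) = 21*3 + 1/(√(6² + 5)) = 63 + 1/(√(36 + 5)) = 63 + 1/(√41) = 63 + √41/41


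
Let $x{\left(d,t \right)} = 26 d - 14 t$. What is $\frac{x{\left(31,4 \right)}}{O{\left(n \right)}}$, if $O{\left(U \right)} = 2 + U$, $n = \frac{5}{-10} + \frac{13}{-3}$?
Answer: $- \frac{4500}{17} \approx -264.71$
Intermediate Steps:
$x{\left(d,t \right)} = - 14 t + 26 d$
$n = - \frac{29}{6}$ ($n = 5 \left(- \frac{1}{10}\right) + 13 \left(- \frac{1}{3}\right) = - \frac{1}{2} - \frac{13}{3} = - \frac{29}{6} \approx -4.8333$)
$\frac{x{\left(31,4 \right)}}{O{\left(n \right)}} = \frac{\left(-14\right) 4 + 26 \cdot 31}{2 - \frac{29}{6}} = \frac{-56 + 806}{- \frac{17}{6}} = 750 \left(- \frac{6}{17}\right) = - \frac{4500}{17}$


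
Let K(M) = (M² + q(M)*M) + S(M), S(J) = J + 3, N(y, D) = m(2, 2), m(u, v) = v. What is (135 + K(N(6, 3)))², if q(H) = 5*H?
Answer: 26896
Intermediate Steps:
N(y, D) = 2
S(J) = 3 + J
K(M) = 3 + M + 6*M² (K(M) = (M² + (5*M)*M) + (3 + M) = (M² + 5*M²) + (3 + M) = 6*M² + (3 + M) = 3 + M + 6*M²)
(135 + K(N(6, 3)))² = (135 + (3 + 2 + 6*2²))² = (135 + (3 + 2 + 6*4))² = (135 + (3 + 2 + 24))² = (135 + 29)² = 164² = 26896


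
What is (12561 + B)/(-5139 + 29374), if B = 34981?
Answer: 47542/24235 ≈ 1.9617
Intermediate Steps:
(12561 + B)/(-5139 + 29374) = (12561 + 34981)/(-5139 + 29374) = 47542/24235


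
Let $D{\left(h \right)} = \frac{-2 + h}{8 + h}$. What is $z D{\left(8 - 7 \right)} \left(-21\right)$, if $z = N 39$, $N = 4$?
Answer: $364$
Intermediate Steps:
$z = 156$ ($z = 4 \cdot 39 = 156$)
$D{\left(h \right)} = \frac{-2 + h}{8 + h}$
$z D{\left(8 - 7 \right)} \left(-21\right) = 156 \frac{-2 + \left(8 - 7\right)}{8 + \left(8 - 7\right)} \left(-21\right) = 156 \frac{-2 + 1}{8 + 1} \left(-21\right) = 156 \cdot \frac{1}{9} \left(-1\right) \left(-21\right) = 156 \left(- \frac{1}{9}\right) \left(-21\right) = \left(- \frac{52}{3}\right) \left(-21\right) = 364$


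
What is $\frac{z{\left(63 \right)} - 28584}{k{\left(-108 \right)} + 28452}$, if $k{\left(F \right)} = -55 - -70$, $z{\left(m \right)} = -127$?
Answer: $- \frac{28711}{28467} \approx -1.0086$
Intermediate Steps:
$k{\left(F \right)} = 15$ ($k{\left(F \right)} = -55 + 70 = 15$)
$\frac{z{\left(63 \right)} - 28584}{k{\left(-108 \right)} + 28452} = \frac{-127 - 28584}{15 + 28452} = - \frac{28711}{28467}$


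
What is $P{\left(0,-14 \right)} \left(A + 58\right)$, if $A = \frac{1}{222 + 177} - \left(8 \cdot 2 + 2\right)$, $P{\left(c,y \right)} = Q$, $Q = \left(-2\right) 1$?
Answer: $- \frac{31922}{399} \approx -80.005$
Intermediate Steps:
$Q = -2$
$P{\left(c,y \right)} = -2$
$A = - \frac{7181}{399}$ ($A = \frac{1}{399} - \left(16 + 2\right) = \frac{1}{399} - 18 = - \frac{7181}{399} \approx -17.997$)
$P{\left(0,-14 \right)} \left(A + 58\right) = - 2 \left(- \frac{7181}{399} + 58\right) = \left(-2\right) \frac{15961}{399} = - \frac{31922}{399}$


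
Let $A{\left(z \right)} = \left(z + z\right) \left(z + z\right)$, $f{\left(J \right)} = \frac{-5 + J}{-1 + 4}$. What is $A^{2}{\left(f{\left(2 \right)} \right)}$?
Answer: $16$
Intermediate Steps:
$f{\left(J \right)} = - \frac{5}{3} + \frac{J}{3}$ ($f{\left(J \right)} = \frac{-5 + J}{3} = \left(-5 + J\right) \frac{1}{3} = - \frac{5}{3} + \frac{J}{3}$)
$A{\left(z \right)} = 4 z^{2}$ ($A{\left(z \right)} = 2 z 2 z = 4 z^{2}$)
$A^{2}{\left(f{\left(2 \right)} \right)} = \left(4 \left(- \frac{5}{3} + \frac{1}{3} \cdot 2\right)^{2}\right)^{2} = \left(4 \left(- \frac{5}{3} + \frac{2}{3}\right)^{2}\right)^{2} = \left(4 \left(-1\right)^{2}\right)^{2} = \left(4 \cdot 1\right)^{2} = 4^{2} = 16$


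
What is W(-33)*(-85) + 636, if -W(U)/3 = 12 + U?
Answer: -4719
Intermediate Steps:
W(U) = -36 - 3*U (W(U) = -3*(12 + U) = -36 - 3*U)
W(-33)*(-85) + 636 = (-36 - 3*(-33))*(-85) + 636 = (-36 + 99)*(-85) + 636 = 63*(-85) + 636 = -5355 + 636 = -4719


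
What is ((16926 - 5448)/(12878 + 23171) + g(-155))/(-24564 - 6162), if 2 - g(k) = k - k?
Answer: -41788/553820787 ≈ -7.5454e-5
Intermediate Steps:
g(k) = 2 (g(k) = 2 - (k - k) = 2 - 1*0 = 2 + 0 = 2)
((16926 - 5448)/(12878 + 23171) + g(-155))/(-24564 - 6162) = ((16926 - 5448)/(12878 + 23171) + 2)/(-24564 - 6162) = (11478/36049 + 2)/(-30726) = (11478*(1/36049) + 2)*(-1/30726) = (11478/36049 + 2)*(-1/30726) = (83576/36049)*(-1/30726) = -41788/553820787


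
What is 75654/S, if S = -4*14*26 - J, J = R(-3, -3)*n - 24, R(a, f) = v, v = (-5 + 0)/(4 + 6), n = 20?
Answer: -4203/79 ≈ -53.203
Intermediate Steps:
v = -½ (v = -5/10 = -5*⅒ = -½ ≈ -0.50000)
R(a, f) = -½
J = -34 (J = -½*20 - 24 = -10 - 24 = -34)
S = -1422 (S = -4*14*26 - 1*(-34) = -56*26 + 34 = -1456 + 34 = -1422)
75654/S = 75654/(-1422) = 75654*(-1/1422) = -4203/79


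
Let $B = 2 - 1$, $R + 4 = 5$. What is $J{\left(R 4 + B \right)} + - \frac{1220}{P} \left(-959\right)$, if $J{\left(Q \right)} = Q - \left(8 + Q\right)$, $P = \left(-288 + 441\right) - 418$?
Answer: $- \frac{234420}{53} \approx -4423.0$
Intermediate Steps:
$R = 1$ ($R = -4 + 5 = 1$)
$B = 1$
$P = -265$ ($P = 153 - 418 = -265$)
$J{\left(Q \right)} = -8$ ($J{\left(Q \right)} = Q - \left(8 + Q\right) = -8$)
$J{\left(R 4 + B \right)} + - \frac{1220}{P} \left(-959\right) = -8 + - \frac{1220}{-265} \left(-959\right) = -8 + \left(-1220\right) \left(- \frac{1}{265}\right) \left(-959\right) = -8 + \frac{244}{53} \left(-959\right) = -8 - \frac{233996}{53} = - \frac{234420}{53}$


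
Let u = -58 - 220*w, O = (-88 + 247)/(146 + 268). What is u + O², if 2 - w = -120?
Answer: -512242703/19044 ≈ -26898.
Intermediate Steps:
w = 122 (w = 2 - 1*(-120) = 2 + 120 = 122)
O = 53/138 (O = 159/414 = 159*(1/414) = 53/138 ≈ 0.38406)
u = -26898 (u = -58 - 220*122 = -58 - 26840 = -26898)
u + O² = -26898 + (53/138)² = -26898 + 2809/19044 = -512242703/19044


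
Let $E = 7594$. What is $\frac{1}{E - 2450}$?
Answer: $\frac{1}{5144} \approx 0.0001944$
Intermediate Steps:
$\frac{1}{E - 2450} = \frac{1}{7594 - 2450} = \frac{1}{5144}$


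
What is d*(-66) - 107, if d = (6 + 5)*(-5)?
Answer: 3523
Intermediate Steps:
d = -55 (d = 11*(-5) = -55)
d*(-66) - 107 = -55*(-66) - 107 = 3630 - 107 = 3523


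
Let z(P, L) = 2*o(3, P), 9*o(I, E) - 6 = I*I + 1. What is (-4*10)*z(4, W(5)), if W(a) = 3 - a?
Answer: -1280/9 ≈ -142.22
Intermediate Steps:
o(I, E) = 7/9 + I²/9 (o(I, E) = ⅔ + (I*I + 1)/9 = ⅔ + (I² + 1)/9 = ⅔ + (1 + I²)/9 = ⅔ + (⅑ + I²/9) = 7/9 + I²/9)
z(P, L) = 32/9 (z(P, L) = 2*(7/9 + (⅑)*3²) = 2*(7/9 + (⅑)*9) = 2*(7/9 + 1) = 2*(16/9) = 32/9)
(-4*10)*z(4, W(5)) = -4*10*(32/9) = -40*32/9 = -1280/9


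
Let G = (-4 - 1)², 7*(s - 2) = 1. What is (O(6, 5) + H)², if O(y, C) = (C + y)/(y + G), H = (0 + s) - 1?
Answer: 105625/47089 ≈ 2.2431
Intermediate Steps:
s = 15/7 (s = 2 + (⅐)*1 = 2 + ⅐ = 15/7 ≈ 2.1429)
H = 8/7 (H = (0 + 15/7) - 1 = 15/7 - 1 = 8/7 ≈ 1.1429)
G = 25 (G = (-5)² = 25)
O(y, C) = (C + y)/(25 + y) (O(y, C) = (C + y)/(y + 25) = (C + y)/(25 + y))
(O(6, 5) + H)² = ((5 + 6)/(25 + 6) + 8/7)² = (11/31 + 8/7)² = (325/217)² = 105625/47089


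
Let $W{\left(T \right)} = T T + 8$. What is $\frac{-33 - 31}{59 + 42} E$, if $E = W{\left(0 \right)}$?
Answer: $- \frac{512}{101} \approx -5.0693$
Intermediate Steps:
$W{\left(T \right)} = 8 + T^{2}$ ($W{\left(T \right)} = T^{2} + 8 = 8 + T^{2}$)
$E = 8$ ($E = 8 + 0^{2} = 8 + 0 = 8$)
$\frac{-33 - 31}{59 + 42} E = \frac{-33 - 31}{59 + 42} \cdot 8 = - \frac{64}{101} \cdot 8 = \left(-64\right) \frac{1}{101} \cdot 8 = \left(- \frac{64}{101}\right) 8 = - \frac{512}{101}$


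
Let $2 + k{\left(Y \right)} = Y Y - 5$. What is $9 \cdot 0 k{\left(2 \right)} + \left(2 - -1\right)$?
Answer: $3$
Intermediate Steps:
$k{\left(Y \right)} = -7 + Y^{2}$ ($k{\left(Y \right)} = -2 + \left(Y Y - 5\right) = -2 + \left(Y^{2} - 5\right) = -2 + \left(-5 + Y^{2}\right) = -7 + Y^{2}$)
$9 \cdot 0 k{\left(2 \right)} + \left(2 - -1\right) = 9 \cdot 0 \left(-7 + 2^{2}\right) + \left(2 - -1\right) = 0 \left(-7 + 4\right) + \left(2 + 1\right) = 0 \left(-3\right) + 3 = 0 + 3 = 3$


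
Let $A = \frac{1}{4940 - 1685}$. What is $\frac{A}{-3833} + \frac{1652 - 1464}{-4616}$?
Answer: $- \frac{586392659}{14397782910} \approx -0.040728$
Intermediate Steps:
$A = \frac{1}{3255} \approx 0.00030722$
$\frac{A}{-3833} + \frac{1652 - 1464}{-4616} = \frac{1}{3255 \left(-3833\right)} + \frac{1652 - 1464}{-4616} = \frac{1}{3255} \left(- \frac{1}{3833}\right) + \left(1652 - 1464\right) \left(- \frac{1}{4616}\right) = - \frac{1}{12476415} + 188 \left(- \frac{1}{4616}\right) = - \frac{1}{12476415} - \frac{47}{1154} = - \frac{586392659}{14397782910}$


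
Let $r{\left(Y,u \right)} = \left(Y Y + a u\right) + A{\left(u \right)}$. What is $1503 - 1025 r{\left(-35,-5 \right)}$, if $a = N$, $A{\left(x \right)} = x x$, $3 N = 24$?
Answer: $-1238747$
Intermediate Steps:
$N = 8$ ($N = \frac{1}{3} \cdot 24 = 8$)
$A{\left(x \right)} = x^{2}$
$a = 8$
$r{\left(Y,u \right)} = Y^{2} + u^{2} + 8 u$ ($r{\left(Y,u \right)} = \left(Y Y + 8 u\right) + u^{2} = \left(Y^{2} + 8 u\right) + u^{2} = Y^{2} + u^{2} + 8 u$)
$1503 - 1025 r{\left(-35,-5 \right)} = 1503 - 1025 \left(\left(-35\right)^{2} + \left(-5\right)^{2} + 8 \left(-5\right)\right) = 1503 - 1025 \left(1225 + 25 - 40\right) = 1503 - 1240250 = -1238747$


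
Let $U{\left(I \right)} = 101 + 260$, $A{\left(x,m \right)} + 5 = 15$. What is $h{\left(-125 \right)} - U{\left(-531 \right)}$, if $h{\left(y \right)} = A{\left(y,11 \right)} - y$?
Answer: $-226$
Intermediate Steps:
$A{\left(x,m \right)} = 10$ ($A{\left(x,m \right)} = -5 + 15 = 10$)
$U{\left(I \right)} = 361$
$h{\left(y \right)} = 10 - y$
$h{\left(-125 \right)} - U{\left(-531 \right)} = \left(10 - -125\right) - 361 = \left(10 + 125\right) - 361 = 135 - 361 = -226$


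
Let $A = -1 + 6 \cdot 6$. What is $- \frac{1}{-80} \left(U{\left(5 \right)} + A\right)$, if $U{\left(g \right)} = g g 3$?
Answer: $\frac{11}{8} \approx 1.375$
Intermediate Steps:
$A = 35$ ($A = -1 + 36 = 35$)
$U{\left(g \right)} = 3 g^{2}$ ($U{\left(g \right)} = g^{2} \cdot 3 = 3 g^{2}$)
$- \frac{1}{-80} \left(U{\left(5 \right)} + A\right) = - \frac{1}{-80} \left(3 \cdot 5^{2} + 35\right) = \left(-1\right) \left(- \frac{1}{80}\right) \left(3 \cdot 25 + 35\right) = \frac{75 + 35}{80} = \frac{1}{80} \cdot 110 = \frac{11}{8}$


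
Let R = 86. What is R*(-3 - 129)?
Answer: -11352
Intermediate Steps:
R*(-3 - 129) = 86*(-3 - 129) = 86*(-132) = -11352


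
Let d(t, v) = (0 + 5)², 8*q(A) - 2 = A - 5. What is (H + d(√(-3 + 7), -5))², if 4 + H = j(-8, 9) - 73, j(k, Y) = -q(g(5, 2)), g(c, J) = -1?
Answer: 10609/4 ≈ 2652.3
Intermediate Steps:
q(A) = -3/8 + A/8 (q(A) = ¼ + (A - 5)/8 = ¼ + (-5 + A)/8 = ¼ + (-5/8 + A/8) = -3/8 + A/8)
j(k, Y) = ½ (j(k, Y) = -(-3/8 + (⅛)*(-1)) = -(-3/8 - ⅛) = -1*(-½) = ½)
d(t, v) = 25 (d(t, v) = 5² = 25)
H = -153/2 (H = -4 + (½ - 73) = -4 - 145/2 = -153/2 ≈ -76.500)
(H + d(√(-3 + 7), -5))² = (-153/2 + 25)² = (-103/2)² = 10609/4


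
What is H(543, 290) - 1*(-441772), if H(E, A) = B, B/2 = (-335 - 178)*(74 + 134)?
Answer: 228364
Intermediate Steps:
B = -213408 (B = 2*((-335 - 178)*(74 + 134)) = 2*(-513*208) = 2*(-106704) = -213408)
H(E, A) = -213408
H(543, 290) - 1*(-441772) = -213408 - 1*(-441772) = -213408 + 441772 = 228364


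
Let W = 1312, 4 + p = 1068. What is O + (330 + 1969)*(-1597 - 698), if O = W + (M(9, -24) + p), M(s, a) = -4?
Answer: -5273833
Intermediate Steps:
p = 1064 (p = -4 + 1068 = 1064)
O = 2372 (O = 1312 + (-4 + 1064) = 1312 + 1060 = 2372)
O + (330 + 1969)*(-1597 - 698) = 2372 + (330 + 1969)*(-1597 - 698) = 2372 + 2299*(-2295) = 2372 - 5276205 = -5273833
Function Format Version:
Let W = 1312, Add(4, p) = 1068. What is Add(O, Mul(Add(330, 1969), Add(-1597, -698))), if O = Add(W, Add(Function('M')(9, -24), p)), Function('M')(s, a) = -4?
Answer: -5273833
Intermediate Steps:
p = 1064 (p = Add(-4, 1068) = 1064)
O = 2372 (O = Add(1312, Add(-4, 1064)) = Add(1312, 1060) = 2372)
Add(O, Mul(Add(330, 1969), Add(-1597, -698))) = Add(2372, Mul(Add(330, 1969), Add(-1597, -698))) = Add(2372, Mul(2299, -2295)) = Add(2372, -5276205) = -5273833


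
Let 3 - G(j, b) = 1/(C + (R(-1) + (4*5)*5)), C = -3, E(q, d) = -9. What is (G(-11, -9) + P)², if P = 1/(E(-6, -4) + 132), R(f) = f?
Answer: 15468489/1721344 ≈ 8.9863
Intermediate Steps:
P = 1/123 (P = 1/(-9 + 132) = 1/123 ≈ 0.0081301)
G(j, b) = 287/96 (G(j, b) = 3 - 1/(-3 + (-1 + (4*5)*5)) = 3 - 1/(-3 + (-1 + 20*5)) = 3 - 1/(-3 + (-1 + 100)) = 3 - 1/(-3 + 99) = 3 - 1/96 = 287/96)
(G(-11, -9) + P)² = (287/96 + 1/123)² = (3933/1312)² = 15468489/1721344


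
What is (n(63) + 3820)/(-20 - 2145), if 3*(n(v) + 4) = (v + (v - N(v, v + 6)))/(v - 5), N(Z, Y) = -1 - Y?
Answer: -66418/37671 ≈ -1.7631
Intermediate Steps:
n(v) = -4 + (7 + 3*v)/(3*(-5 + v)) (n(v) = -4 + ((v + (v - (-1 - (v + 6))))/(v - 5))/3 = -4 + ((v + (v - (-1 - (6 + v))))/(-5 + v))/3 = -4 + ((v + (v - (-1 + (-6 - v))))/(-5 + v))/3 = -4 + ((v + (v - (-7 - v)))/(-5 + v))/3 = -4 + ((v + (v + (7 + v)))/(-5 + v))/3 = -4 + ((v + (7 + 2*v))/(-5 + v))/3 = -4 + ((7 + 3*v)/(-5 + v))/3 = -4 + (7 + 3*v)/(3*(-5 + v)))
(n(63) + 3820)/(-20 - 2145) = ((67 - 9*63)/(3*(-5 + 63)) + 3820)/(-20 - 2145) = ((⅓)*(67 - 567)/58 + 3820)/(-2165) = ((⅓)*(1/58)*(-500) + 3820)*(-1/2165) = (-250/87 + 3820)*(-1/2165) = (332090/87)*(-1/2165) = -66418/37671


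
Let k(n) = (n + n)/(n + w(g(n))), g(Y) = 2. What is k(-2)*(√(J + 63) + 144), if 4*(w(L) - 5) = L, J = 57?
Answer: -1152/7 - 16*√30/7 ≈ -177.09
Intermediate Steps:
w(L) = 5 + L/4
k(n) = 2*n/(11/2 + n) (k(n) = (n + n)/(n + (5 + (¼)*2)) = (2*n)/(n + (5 + ½)) = (2*n)/(n + 11/2) = (2*n)/(11/2 + n) = 2*n/(11/2 + n))
k(-2)*(√(J + 63) + 144) = (4*(-2)/(11 + 2*(-2)))*(√(57 + 63) + 144) = (4*(-2)/(11 - 4))*(√120 + 144) = (4*(-2)/7)*(2*√30 + 144) = (4*(-2)*(⅐))*(144 + 2*√30) = -8*(144 + 2*√30)/7 = -1152/7 - 16*√30/7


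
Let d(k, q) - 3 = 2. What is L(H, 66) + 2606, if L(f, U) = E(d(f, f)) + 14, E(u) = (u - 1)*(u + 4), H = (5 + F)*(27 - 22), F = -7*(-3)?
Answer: 2656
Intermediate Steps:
F = 21
d(k, q) = 5 (d(k, q) = 3 + 2 = 5)
H = 130 (H = (5 + 21)*(27 - 22) = 26*5 = 130)
E(u) = (-1 + u)*(4 + u)
L(f, U) = 50 (L(f, U) = (-4 + 5² + 3*5) + 14 = (-4 + 25 + 15) + 14 = 36 + 14 = 50)
L(H, 66) + 2606 = 50 + 2606 = 2656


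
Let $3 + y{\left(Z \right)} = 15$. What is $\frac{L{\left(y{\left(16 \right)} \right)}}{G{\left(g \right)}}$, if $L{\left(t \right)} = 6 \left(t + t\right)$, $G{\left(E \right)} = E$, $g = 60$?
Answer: $\frac{12}{5} \approx 2.4$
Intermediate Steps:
$y{\left(Z \right)} = 12$ ($y{\left(Z \right)} = -3 + 15 = 12$)
$L{\left(t \right)} = 12 t$ ($L{\left(t \right)} = 6 \cdot 2 t = 12 t$)
$\frac{L{\left(y{\left(16 \right)} \right)}}{G{\left(g \right)}} = \frac{12 \cdot 12}{60} = 144 \cdot \frac{1}{60} = \frac{12}{5}$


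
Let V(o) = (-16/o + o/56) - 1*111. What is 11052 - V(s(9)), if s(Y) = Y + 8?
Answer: 10627783/952 ≈ 11164.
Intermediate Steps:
s(Y) = 8 + Y
V(o) = -111 - 16/o + o/56 (V(o) = (-16/o + o*(1/56)) - 111 = (-16/o + o/56) - 111 = -111 - 16/o + o/56)
11052 - V(s(9)) = 11052 - (-111 - 16/(8 + 9) + (8 + 9)/56) = 11052 - (-111 - 16/17 + (1/56)*17) = 11052 - (-111 - 16*1/17 + 17/56) = 11052 - (-111 - 16/17 + 17/56) = 11052 - 1*(-106279/952) = 11052 + 106279/952 = 10627783/952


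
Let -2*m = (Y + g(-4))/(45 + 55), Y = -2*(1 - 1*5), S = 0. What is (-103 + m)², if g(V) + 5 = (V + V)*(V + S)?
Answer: 17032129/1600 ≈ 10645.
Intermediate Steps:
g(V) = -5 + 2*V² (g(V) = -5 + (V + V)*(V + 0) = -5 + (2*V)*V = -5 + 2*V²)
Y = 8 (Y = -2*(1 - 5) = -2*(-4) = 8)
m = -7/40 (m = -(8 + (-5 + 2*(-4)²))/(2*(45 + 55)) = -(8 + (-5 + 2*16))/(2*100) = -(8 + (-5 + 32))/(2*100) = -(8 + 27)/(2*100) = -35/(2*100) = -½*7/20 = -7/40 ≈ -0.17500)
(-103 + m)² = (-103 - 7/40)² = (-4127/40)² = 17032129/1600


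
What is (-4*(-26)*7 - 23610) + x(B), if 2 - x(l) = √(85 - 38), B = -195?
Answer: -22880 - √47 ≈ -22887.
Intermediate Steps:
x(l) = 2 - √47 (x(l) = 2 - √(85 - 38) = 2 - √47)
(-4*(-26)*7 - 23610) + x(B) = (-4*(-26)*7 - 23610) + (2 - √47) = (104*7 - 23610) + (2 - √47) = (728 - 23610) + (2 - √47) = -22882 + (2 - √47) = -22880 - √47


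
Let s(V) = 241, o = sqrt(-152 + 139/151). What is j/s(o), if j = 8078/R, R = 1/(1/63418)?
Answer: 4039/7641869 ≈ 0.00052854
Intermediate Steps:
R = 63418 (R = 1/(1/63418) = 63418)
o = I*sqrt(3444763)/151 (o = sqrt(-152 + 139*(1/151)) = sqrt(-152 + 139/151) = sqrt(-22813/151) = I*sqrt(3444763)/151 ≈ 12.291*I)
j = 4039/31709 (j = 8078/63418 = 8078*(1/63418) = 4039/31709 ≈ 0.12738)
j/s(o) = (4039/31709)/241 = (4039/31709)*(1/241) = 4039/7641869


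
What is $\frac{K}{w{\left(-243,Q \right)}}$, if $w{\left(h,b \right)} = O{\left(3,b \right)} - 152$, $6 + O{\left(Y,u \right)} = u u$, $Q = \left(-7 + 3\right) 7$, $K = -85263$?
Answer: $- \frac{85263}{626} \approx -136.2$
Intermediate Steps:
$Q = -28$ ($Q = \left(-4\right) 7 = -28$)
$O{\left(Y,u \right)} = -6 + u^{2}$ ($O{\left(Y,u \right)} = -6 + u u = -6 + u^{2}$)
$w{\left(h,b \right)} = -158 + b^{2}$ ($w{\left(h,b \right)} = \left(-6 + b^{2}\right) - 152 = -158 + b^{2}$)
$\frac{K}{w{\left(-243,Q \right)}} = - \frac{85263}{-158 + \left(-28\right)^{2}} = - \frac{85263}{-158 + 784} = - \frac{85263}{626}$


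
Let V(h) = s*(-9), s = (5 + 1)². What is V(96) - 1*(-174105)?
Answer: 173781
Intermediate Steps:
s = 36 (s = 6² = 36)
V(h) = -324 (V(h) = 36*(-9) = -324)
V(96) - 1*(-174105) = -324 - 1*(-174105) = -324 + 174105 = 173781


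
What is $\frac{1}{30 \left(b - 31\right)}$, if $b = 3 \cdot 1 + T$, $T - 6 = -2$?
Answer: $- \frac{1}{720} \approx -0.0013889$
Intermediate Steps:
$T = 4$ ($T = 6 - 2 = 4$)
$b = 7$ ($b = 3 \cdot 1 + 4 = 3 + 4 = 7$)
$\frac{1}{30 \left(b - 31\right)} = \frac{1}{30 \left(7 - 31\right)} = \frac{1}{30 \left(-24\right)} = \frac{1}{-720} = - \frac{1}{720}$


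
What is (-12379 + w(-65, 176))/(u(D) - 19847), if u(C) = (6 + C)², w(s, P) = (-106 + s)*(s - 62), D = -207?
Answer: 4669/10277 ≈ 0.45432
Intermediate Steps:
w(s, P) = (-106 + s)*(-62 + s)
(-12379 + w(-65, 176))/(u(D) - 19847) = (-12379 + (6572 + (-65)² - 168*(-65)))/((6 - 207)² - 19847) = (-12379 + (6572 + 4225 + 10920))/((-201)² - 19847) = (-12379 + 21717)/(40401 - 19847) = 9338/20554 = 9338*(1/20554) = 4669/10277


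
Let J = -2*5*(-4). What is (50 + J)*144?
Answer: 12960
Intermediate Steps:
J = 40 (J = -10*(-4) = 40)
(50 + J)*144 = (50 + 40)*144 = 90*144 = 12960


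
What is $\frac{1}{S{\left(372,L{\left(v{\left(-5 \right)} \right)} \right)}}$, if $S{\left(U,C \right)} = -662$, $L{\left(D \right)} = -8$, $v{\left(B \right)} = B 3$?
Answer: $- \frac{1}{662} \approx -0.0015106$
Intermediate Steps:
$v{\left(B \right)} = 3 B$
$\frac{1}{S{\left(372,L{\left(v{\left(-5 \right)} \right)} \right)}} = \frac{1}{-662} = - \frac{1}{662}$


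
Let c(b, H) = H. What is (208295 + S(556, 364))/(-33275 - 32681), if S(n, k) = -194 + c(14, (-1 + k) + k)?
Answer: -52207/16489 ≈ -3.1662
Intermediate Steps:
S(n, k) = -195 + 2*k (S(n, k) = -194 + ((-1 + k) + k) = -194 + (-1 + 2*k) = -195 + 2*k)
(208295 + S(556, 364))/(-33275 - 32681) = (208295 + (-195 + 2*364))/(-33275 - 32681) = (208295 + (-195 + 728))/(-65956) = (208295 + 533)*(-1/65956) = 208828*(-1/65956) = -52207/16489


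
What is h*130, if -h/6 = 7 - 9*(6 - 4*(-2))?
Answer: 92820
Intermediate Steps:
h = 714 (h = -6*(7 - 9*(6 - 4*(-2))) = -6*(7 - 9*(6 + 8)) = -6*(7 - 9*14) = -6*(7 - 126) = -6*(-119) = 714)
h*130 = 714*130 = 92820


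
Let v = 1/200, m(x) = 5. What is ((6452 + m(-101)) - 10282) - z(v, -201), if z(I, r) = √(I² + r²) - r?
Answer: -4026 - √1616040001/200 ≈ -4227.0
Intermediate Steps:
v = 1/200 ≈ 0.0050000
((6452 + m(-101)) - 10282) - z(v, -201) = ((6452 + 5) - 10282) - (√((1/200)² + (-201)²) - 1*(-201)) = (6457 - 10282) - (√(1/40000 + 40401) + 201) = -3825 - (√(1616040001/40000) + 201) = -3825 - (√1616040001/200 + 201) = -3825 - (201 + √1616040001/200) = -3825 + (-201 - √1616040001/200) = -4026 - √1616040001/200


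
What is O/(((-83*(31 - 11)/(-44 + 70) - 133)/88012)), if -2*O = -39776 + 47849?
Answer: 1539461898/853 ≈ 1.8048e+6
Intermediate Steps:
O = -8073/2 (O = -(-39776 + 47849)/2 = -1/2*8073 = -8073/2 ≈ -4036.5)
O/(((-83*(31 - 11)/(-44 + 70) - 133)/88012)) = -8073*88012/(-83*(31 - 11)/(-44 + 70) - 133)/2 = -8073*88012/(-1660/26 - 133)/2 = -8073*88012/(-83*10/13 - 133)/2 = -8073*88012/(-830/13 - 133)/2 = -8073/(2*((-2559/13*1/88012))) = -8073/(2*(-2559/1144156)) = -8073/2*(-1144156/2559) = 1539461898/853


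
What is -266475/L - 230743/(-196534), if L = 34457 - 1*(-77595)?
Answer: -13258091507/11011013884 ≈ -1.2041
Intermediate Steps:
L = 112052 (L = 34457 + 77595 = 112052)
-266475/L - 230743/(-196534) = -266475/112052 - 230743/(-196534) = -266475*1/112052 - 230743*(-1/196534) = -266475/112052 + 230743/196534 = -13258091507/11011013884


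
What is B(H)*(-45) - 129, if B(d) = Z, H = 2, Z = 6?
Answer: -399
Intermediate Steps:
B(d) = 6
B(H)*(-45) - 129 = 6*(-45) - 129 = -270 - 129 = -399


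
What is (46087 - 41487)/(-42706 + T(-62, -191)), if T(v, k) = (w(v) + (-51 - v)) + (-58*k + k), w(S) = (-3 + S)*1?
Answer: -4600/31873 ≈ -0.14432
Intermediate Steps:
w(S) = -3 + S
T(v, k) = -54 - 57*k (T(v, k) = ((-3 + v) + (-51 - v)) + (-58*k + k) = -54 - 57*k)
(46087 - 41487)/(-42706 + T(-62, -191)) = (46087 - 41487)/(-42706 + (-54 - 57*(-191))) = 4600/(-42706 + (-54 + 10887)) = 4600/(-42706 + 10833) = 4600/(-31873) = 4600*(-1/31873) = -4600/31873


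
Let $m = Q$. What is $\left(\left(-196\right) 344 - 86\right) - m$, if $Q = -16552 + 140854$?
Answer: $-191812$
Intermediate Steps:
$Q = 124302$
$m = 124302$
$\left(\left(-196\right) 344 - 86\right) - m = \left(\left(-196\right) 344 - 86\right) - 124302 = \left(-67424 - 86\right) - 124302 = -67510 - 124302 = -191812$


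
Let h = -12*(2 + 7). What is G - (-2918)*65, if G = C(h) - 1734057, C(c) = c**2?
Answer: -1532723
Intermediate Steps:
h = -108 (h = -12*9 = -108)
G = -1722393 (G = (-108)**2 - 1734057 = 11664 - 1734057 = -1722393)
G - (-2918)*65 = -1722393 - (-2918)*65 = -1722393 - 1*(-189670) = -1722393 + 189670 = -1532723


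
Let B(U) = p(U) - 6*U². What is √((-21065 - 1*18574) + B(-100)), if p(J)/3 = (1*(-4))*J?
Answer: I*√98439 ≈ 313.75*I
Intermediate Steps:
p(J) = -12*J (p(J) = 3*((1*(-4))*J) = 3*(-4*J) = -12*J)
B(U) = -12*U - 6*U²
√((-21065 - 1*18574) + B(-100)) = √((-21065 - 1*18574) + 6*(-100)*(-2 - 1*(-100))) = √((-21065 - 18574) + 6*(-100)*(-2 + 100)) = √(-39639 + 6*(-100)*98) = √(-39639 - 58800) = √(-98439) = I*√98439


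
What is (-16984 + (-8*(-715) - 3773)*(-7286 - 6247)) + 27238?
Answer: -26338497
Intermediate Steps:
(-16984 + (-8*(-715) - 3773)*(-7286 - 6247)) + 27238 = (-16984 + (5720 - 3773)*(-13533)) + 27238 = (-16984 + 1947*(-13533)) + 27238 = (-16984 - 26348751) + 27238 = -26365735 + 27238 = -26338497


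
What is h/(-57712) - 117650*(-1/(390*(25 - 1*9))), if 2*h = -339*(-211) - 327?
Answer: 789383/43284 ≈ 18.237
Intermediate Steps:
h = 35601 (h = (-339*(-211) - 327)/2 = (71529 - 327)/2 = (½)*71202 = 35601)
h/(-57712) - 117650*(-1/(390*(25 - 1*9))) = 35601/(-57712) - 117650*(-1/(390*(25 - 1*9))) = 35601*(-1/57712) - 117650*(-1/(390*(25 - 9))) = -35601/57712 - 117650/((-390*16)) = -35601/57712 - 117650/(-6240) = -35601/57712 - 117650*(-1/6240) = -35601/57712 + 905/48 = 789383/43284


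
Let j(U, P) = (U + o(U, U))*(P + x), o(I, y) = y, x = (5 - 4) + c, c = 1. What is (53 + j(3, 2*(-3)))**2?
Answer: 841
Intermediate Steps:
x = 2 (x = (5 - 4) + 1 = 1 + 1 = 2)
j(U, P) = 2*U*(2 + P) (j(U, P) = (U + U)*(P + 2) = (2*U)*(2 + P) = 2*U*(2 + P))
(53 + j(3, 2*(-3)))**2 = (53 + 2*3*(2 + 2*(-3)))**2 = (53 + 2*3*(2 - 6))**2 = (53 + 2*3*(-4))**2 = (53 - 24)**2 = 29**2 = 841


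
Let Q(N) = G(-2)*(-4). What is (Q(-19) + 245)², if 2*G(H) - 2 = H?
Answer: 60025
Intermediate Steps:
G(H) = 1 + H/2
Q(N) = 0 (Q(N) = (1 + (½)*(-2))*(-4) = (1 - 1)*(-4) = 0*(-4) = 0)
(Q(-19) + 245)² = (0 + 245)² = 245² = 60025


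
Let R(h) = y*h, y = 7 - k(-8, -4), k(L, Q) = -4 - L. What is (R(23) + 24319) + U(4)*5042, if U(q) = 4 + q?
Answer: 64724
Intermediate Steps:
y = 3 (y = 7 - (-4 - 1*(-8)) = 7 - (-4 + 8) = 7 - 1*4 = 7 - 4 = 3)
R(h) = 3*h
(R(23) + 24319) + U(4)*5042 = (3*23 + 24319) + (4 + 4)*5042 = (69 + 24319) + 8*5042 = 24388 + 40336 = 64724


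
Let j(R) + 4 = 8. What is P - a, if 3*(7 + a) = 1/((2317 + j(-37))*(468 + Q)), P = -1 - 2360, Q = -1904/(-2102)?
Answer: -8077764324691/3431505660 ≈ -2354.0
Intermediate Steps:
j(R) = 4 (j(R) = -4 + 8 = 4)
Q = 952/1051 (Q = -1904*(-1/2102) = 952/1051 ≈ 0.90580)
P = -2361
a = -24020538569/3431505660 (a = -7 + 1/(3*(((2317 + 4)*(468 + 952/1051)))) = -7 + 1/(3*((2321*(492820/1051)))) = -7 + 1/(3*(1143835220/1051)) = -7 + (⅓)*(1051/1143835220) = -7 + 1051/3431505660 = -24020538569/3431505660 ≈ -7.0000)
P - a = -2361 - 1*(-24020538569/3431505660) = -2361 + 24020538569/3431505660 = -8077764324691/3431505660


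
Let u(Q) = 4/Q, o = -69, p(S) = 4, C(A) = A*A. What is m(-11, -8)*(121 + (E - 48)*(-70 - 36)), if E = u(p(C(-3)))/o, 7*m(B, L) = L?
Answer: -410888/69 ≈ -5954.9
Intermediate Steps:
C(A) = A²
m(B, L) = L/7
E = -1/69 (E = (4/4)/(-69) = (4*(¼))*(-1/69) = 1*(-1/69) = -1/69 ≈ -0.014493)
m(-11, -8)*(121 + (E - 48)*(-70 - 36)) = ((⅐)*(-8))*(121 + (-1/69 - 48)*(-70 - 36)) = -8*(121 - 3313/69*(-106))/7 = -8*(121 + 351178/69)/7 = -8/7*359527/69 = -410888/69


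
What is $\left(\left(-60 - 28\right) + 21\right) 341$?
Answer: $-22847$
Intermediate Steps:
$\left(\left(-60 - 28\right) + 21\right) 341 = \left(-88 + 21\right) 341 = \left(-67\right) 341 = -22847$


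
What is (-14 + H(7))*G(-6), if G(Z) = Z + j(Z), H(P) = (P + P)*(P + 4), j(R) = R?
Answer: -1680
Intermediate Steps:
H(P) = 2*P*(4 + P) (H(P) = (2*P)*(4 + P) = 2*P*(4 + P))
G(Z) = 2*Z (G(Z) = Z + Z = 2*Z)
(-14 + H(7))*G(-6) = (-14 + 2*7*(4 + 7))*(2*(-6)) = (-14 + 2*7*11)*(-12) = (-14 + 154)*(-12) = 140*(-12) = -1680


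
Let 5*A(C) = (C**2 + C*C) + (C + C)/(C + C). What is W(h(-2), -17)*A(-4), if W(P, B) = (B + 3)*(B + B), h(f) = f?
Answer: 15708/5 ≈ 3141.6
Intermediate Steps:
W(P, B) = 2*B*(3 + B) (W(P, B) = (3 + B)*(2*B) = 2*B*(3 + B))
A(C) = 1/5 + 2*C**2/5 (A(C) = ((C**2 + C*C) + (C + C)/(C + C))/5 = ((C**2 + C**2) + (2*C)/((2*C)))/5 = (2*C**2 + (2*C)*(1/(2*C)))/5 = (2*C**2 + 1)/5 = (1 + 2*C**2)/5 = 1/5 + 2*C**2/5)
W(h(-2), -17)*A(-4) = (2*(-17)*(3 - 17))*(1/5 + (2/5)*(-4)**2) = (2*(-17)*(-14))*(1/5 + (2/5)*16) = 476*(1/5 + 32/5) = 476*(33/5) = 15708/5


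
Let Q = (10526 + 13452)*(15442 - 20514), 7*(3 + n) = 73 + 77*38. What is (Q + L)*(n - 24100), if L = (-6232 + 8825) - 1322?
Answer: 20154305059690/7 ≈ 2.8792e+12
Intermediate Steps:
L = 1271 (L = 2593 - 1322 = 1271)
n = 2978/7 (n = -3 + (73 + 77*38)/7 = -3 + (73 + 2926)/7 = -3 + (⅐)*2999 = -3 + 2999/7 = 2978/7 ≈ 425.43)
Q = -121616416 (Q = 23978*(-5072) = -121616416)
(Q + L)*(n - 24100) = (-121616416 + 1271)*(2978/7 - 24100) = -121615145*(-165722/7) = 20154305059690/7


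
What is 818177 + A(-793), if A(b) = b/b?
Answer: 818178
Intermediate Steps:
A(b) = 1
818177 + A(-793) = 818177 + 1 = 818178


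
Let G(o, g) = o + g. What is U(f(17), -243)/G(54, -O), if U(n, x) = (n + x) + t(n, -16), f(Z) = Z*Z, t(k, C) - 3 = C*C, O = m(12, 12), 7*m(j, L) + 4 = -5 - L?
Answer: 305/57 ≈ 5.3509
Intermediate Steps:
m(j, L) = -9/7 - L/7 (m(j, L) = -4/7 + (-5 - L)/7 = -4/7 + (-5/7 - L/7) = -9/7 - L/7)
O = -3 (O = -9/7 - ⅐*12 = -9/7 - 12/7 = -3)
t(k, C) = 3 + C² (t(k, C) = 3 + C*C = 3 + C²)
f(Z) = Z²
G(o, g) = g + o
U(n, x) = 259 + n + x (U(n, x) = (n + x) + (3 + (-16)²) = (n + x) + (3 + 256) = (n + x) + 259 = 259 + n + x)
U(f(17), -243)/G(54, -O) = (259 + 17² - 243)/(-1*(-3) + 54) = (259 + 289 - 243)/(3 + 54) = 305/57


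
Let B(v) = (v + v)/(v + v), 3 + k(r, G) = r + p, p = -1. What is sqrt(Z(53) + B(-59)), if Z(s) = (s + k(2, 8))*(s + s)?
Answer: sqrt(5407) ≈ 73.532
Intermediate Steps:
k(r, G) = -4 + r (k(r, G) = -3 + (r - 1) = -3 + (-1 + r) = -4 + r)
B(v) = 1 (B(v) = (2*v)/((2*v)) = (2*v)*(1/(2*v)) = 1)
Z(s) = 2*s*(-2 + s) (Z(s) = (s + (-4 + 2))*(s + s) = (s - 2)*(2*s) = (-2 + s)*(2*s) = 2*s*(-2 + s))
sqrt(Z(53) + B(-59)) = sqrt(2*53*(-2 + 53) + 1) = sqrt(2*53*51 + 1) = sqrt(5406 + 1) = sqrt(5407)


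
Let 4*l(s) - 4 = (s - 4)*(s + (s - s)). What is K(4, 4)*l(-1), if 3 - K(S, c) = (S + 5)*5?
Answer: -189/2 ≈ -94.500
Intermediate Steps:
K(S, c) = -22 - 5*S (K(S, c) = 3 - (S + 5)*5 = 3 - (5 + S)*5 = 3 - (25 + 5*S) = 3 + (-25 - 5*S) = -22 - 5*S)
l(s) = 1 + s*(-4 + s)/4 (l(s) = 1 + ((s - 4)*(s + (s - s)))/4 = 1 + ((-4 + s)*(s + 0))/4 = 1 + ((-4 + s)*s)/4 = 1 + (s*(-4 + s))/4 = 1 + s*(-4 + s)/4)
K(4, 4)*l(-1) = (-22 - 5*4)*(1 - 1*(-1) + (1/4)*(-1)**2) = (-22 - 20)*(1 + 1 + (1/4)*1) = -42*(1 + 1 + 1/4) = -42*9/4 = -189/2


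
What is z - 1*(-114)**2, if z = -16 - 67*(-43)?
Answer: -10131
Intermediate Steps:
z = 2865 (z = -16 + 2881 = 2865)
z - 1*(-114)**2 = 2865 - 1*(-114)**2 = 2865 - 1*12996 = 2865 - 12996 = -10131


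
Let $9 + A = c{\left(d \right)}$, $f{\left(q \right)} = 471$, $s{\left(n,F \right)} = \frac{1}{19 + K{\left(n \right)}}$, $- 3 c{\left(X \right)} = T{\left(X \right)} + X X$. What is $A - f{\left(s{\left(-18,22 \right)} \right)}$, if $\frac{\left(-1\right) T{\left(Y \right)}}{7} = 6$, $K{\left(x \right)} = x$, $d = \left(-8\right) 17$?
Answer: $- \frac{19894}{3} \approx -6631.3$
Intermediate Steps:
$d = -136$
$T{\left(Y \right)} = -42$ ($T{\left(Y \right)} = \left(-7\right) 6 = -42$)
$c{\left(X \right)} = 14 - \frac{X^{2}}{3}$ ($c{\left(X \right)} = - \frac{-42 + X X}{3} = - \frac{-42 + X^{2}}{3} = 14 - \frac{X^{2}}{3}$)
$s{\left(n,F \right)} = \frac{1}{19 + n}$
$A = - \frac{18481}{3}$ ($A = -9 + \left(14 - \frac{\left(-136\right)^{2}}{3}\right) = -9 + \left(14 - \frac{18496}{3}\right) = -9 - \frac{18454}{3} = - \frac{18481}{3} \approx -6160.3$)
$A - f{\left(s{\left(-18,22 \right)} \right)} = - \frac{18481}{3} - 471 = - \frac{19894}{3}$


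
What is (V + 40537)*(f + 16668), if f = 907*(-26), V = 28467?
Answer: -477093656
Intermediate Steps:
f = -23582
(V + 40537)*(f + 16668) = (28467 + 40537)*(-23582 + 16668) = 69004*(-6914) = -477093656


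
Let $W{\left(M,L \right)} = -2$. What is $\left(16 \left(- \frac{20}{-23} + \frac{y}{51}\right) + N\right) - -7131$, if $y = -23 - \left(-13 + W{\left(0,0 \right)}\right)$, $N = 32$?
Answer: $\frac{8415575}{1173} \approx 7174.4$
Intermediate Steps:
$y = -8$ ($y = -23 + \left(13 - -2\right) = -23 + \left(13 + 2\right) = -23 + 15 = -8$)
$\left(16 \left(- \frac{20}{-23} + \frac{y}{51}\right) + N\right) - -7131 = \left(16 \left(- \frac{20}{-23} - \frac{8}{51}\right) + 32\right) - -7131 = \left(16 \left(\left(-20\right) \left(- \frac{1}{23}\right) - \frac{8}{51}\right) + 32\right) + 7131 = \left(16 \left(\frac{20}{23} - \frac{8}{51}\right) + 32\right) + 7131 = \left(16 \cdot \frac{836}{1173} + 32\right) + 7131 = \left(\frac{13376}{1173} + 32\right) + 7131 = \frac{50912}{1173} + 7131 = \frac{8415575}{1173}$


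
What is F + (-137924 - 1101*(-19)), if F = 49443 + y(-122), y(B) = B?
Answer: -67684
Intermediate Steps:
F = 49321 (F = 49443 - 122 = 49321)
F + (-137924 - 1101*(-19)) = 49321 + (-137924 - 1101*(-19)) = 49321 + (-137924 + 20919) = 49321 - 117005 = -67684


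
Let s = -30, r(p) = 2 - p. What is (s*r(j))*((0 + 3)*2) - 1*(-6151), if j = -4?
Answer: 5071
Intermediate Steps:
(s*r(j))*((0 + 3)*2) - 1*(-6151) = (-30*(2 - 1*(-4)))*((0 + 3)*2) - 1*(-6151) = (-30*(2 + 4))*(3*2) + 6151 = -30*6*6 + 6151 = -180*6 + 6151 = -1080 + 6151 = 5071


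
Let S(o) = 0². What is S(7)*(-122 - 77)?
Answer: 0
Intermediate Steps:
S(o) = 0
S(7)*(-122 - 77) = 0*(-122 - 77) = 0*(-199) = 0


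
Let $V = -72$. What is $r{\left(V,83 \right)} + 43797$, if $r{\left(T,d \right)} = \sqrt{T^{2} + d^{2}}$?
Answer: $43797 + \sqrt{12073} \approx 43907.0$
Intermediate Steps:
$r{\left(V,83 \right)} + 43797 = \sqrt{\left(-72\right)^{2} + 83^{2}} + 43797 = \sqrt{5184 + 6889} + 43797 = \sqrt{12073} + 43797 = 43797 + \sqrt{12073}$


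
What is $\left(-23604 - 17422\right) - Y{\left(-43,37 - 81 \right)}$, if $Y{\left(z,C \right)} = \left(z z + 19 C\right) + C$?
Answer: $-41995$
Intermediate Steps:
$Y{\left(z,C \right)} = z^{2} + 20 C$ ($Y{\left(z,C \right)} = \left(z^{2} + 19 C\right) + C = z^{2} + 20 C$)
$\left(-23604 - 17422\right) - Y{\left(-43,37 - 81 \right)} = \left(-23604 - 17422\right) - \left(\left(-43\right)^{2} + 20 \left(37 - 81\right)\right) = -41026 - \left(1849 + 20 \left(37 - 81\right)\right) = -41026 - \left(1849 + 20 \left(-44\right)\right) = -41026 - \left(1849 - 880\right) = -41026 - 969 = -41995$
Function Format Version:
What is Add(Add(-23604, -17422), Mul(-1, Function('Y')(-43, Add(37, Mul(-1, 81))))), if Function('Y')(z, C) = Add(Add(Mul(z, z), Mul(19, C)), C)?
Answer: -41995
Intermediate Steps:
Function('Y')(z, C) = Add(Pow(z, 2), Mul(20, C)) (Function('Y')(z, C) = Add(Add(Pow(z, 2), Mul(19, C)), C) = Add(Pow(z, 2), Mul(20, C)))
Add(Add(-23604, -17422), Mul(-1, Function('Y')(-43, Add(37, Mul(-1, 81))))) = Add(Add(-23604, -17422), Mul(-1, Add(Pow(-43, 2), Mul(20, Add(37, Mul(-1, 81)))))) = Add(-41026, Mul(-1, Add(1849, Mul(20, Add(37, -81))))) = Add(-41026, Mul(-1, Add(1849, Mul(20, -44)))) = Add(-41026, Mul(-1, Add(1849, -880))) = Add(-41026, Mul(-1, 969)) = Add(-41026, -969) = -41995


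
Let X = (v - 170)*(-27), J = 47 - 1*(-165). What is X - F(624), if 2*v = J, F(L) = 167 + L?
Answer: 937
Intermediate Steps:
J = 212 (J = 47 + 165 = 212)
v = 106 (v = (½)*212 = 106)
X = 1728 (X = (106 - 170)*(-27) = -64*(-27) = 1728)
X - F(624) = 1728 - (167 + 624) = 1728 - 1*791 = 1728 - 791 = 937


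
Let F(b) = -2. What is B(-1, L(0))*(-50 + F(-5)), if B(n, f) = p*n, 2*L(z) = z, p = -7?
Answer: -364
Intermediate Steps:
L(z) = z/2
B(n, f) = -7*n
B(-1, L(0))*(-50 + F(-5)) = (-7*(-1))*(-50 - 2) = 7*(-52) = -364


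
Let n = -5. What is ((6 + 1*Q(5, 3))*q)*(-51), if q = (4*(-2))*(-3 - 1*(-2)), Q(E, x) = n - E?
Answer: 1632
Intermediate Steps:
Q(E, x) = -5 - E
q = 8 (q = -8*(-3 + 2) = -8*(-1) = 8)
((6 + 1*Q(5, 3))*q)*(-51) = ((6 + 1*(-5 - 1*5))*8)*(-51) = ((6 + 1*(-5 - 5))*8)*(-51) = ((6 + 1*(-10))*8)*(-51) = ((6 - 10)*8)*(-51) = -4*8*(-51) = -32*(-51) = 1632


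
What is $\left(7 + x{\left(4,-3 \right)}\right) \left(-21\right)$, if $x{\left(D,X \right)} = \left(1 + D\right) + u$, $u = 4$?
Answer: $-336$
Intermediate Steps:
$x{\left(D,X \right)} = 5 + D$ ($x{\left(D,X \right)} = \left(1 + D\right) + 4 = 5 + D$)
$\left(7 + x{\left(4,-3 \right)}\right) \left(-21\right) = \left(7 + \left(5 + 4\right)\right) \left(-21\right) = \left(7 + 9\right) \left(-21\right) = 16 \left(-21\right) = -336$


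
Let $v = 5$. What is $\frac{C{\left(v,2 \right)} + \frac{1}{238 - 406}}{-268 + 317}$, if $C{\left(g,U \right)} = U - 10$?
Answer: $- \frac{1345}{8232} \approx -0.16339$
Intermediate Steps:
$C{\left(g,U \right)} = -10 + U$
$\frac{C{\left(v,2 \right)} + \frac{1}{238 - 406}}{-268 + 317} = \frac{\left(-10 + 2\right) + \frac{1}{238 - 406}}{-268 + 317} = \frac{-8 + \frac{1}{-168}}{49} = \left(-8 - \frac{1}{168}\right) \frac{1}{49} = \left(- \frac{1345}{168}\right) \frac{1}{49} = - \frac{1345}{8232}$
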